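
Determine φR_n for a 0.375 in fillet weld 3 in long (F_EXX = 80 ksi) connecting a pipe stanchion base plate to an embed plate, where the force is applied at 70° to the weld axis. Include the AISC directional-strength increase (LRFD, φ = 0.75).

φR_n ≈ 41.7 kip

t_e = 0.707 × 0.375 = 0.2651 in; A_we = 0.2651 × 3 = 0.7954 in².
Directional factor: 1.0 + 0.5 sin^1.5(70°) = 1.455.
F_nw = 0.6 × 80 × 1.455 = 69.86 ksi.
φR_n = 0.75 × 69.86 × 0.7954 = 41.67 kip.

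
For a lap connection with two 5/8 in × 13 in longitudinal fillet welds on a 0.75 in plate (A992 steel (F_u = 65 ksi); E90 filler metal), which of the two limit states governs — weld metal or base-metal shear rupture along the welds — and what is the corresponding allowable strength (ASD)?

E90XX → F_EXX = 90 ksi.
t_e = 0.707 × 0.625 = 0.4419 in; L = 26 in.
Weld metal: R_n/Ω = (1/2.0) × 0.6 × 90 × 0.4419 × 26 = 310.2 kip.
Base metal (shear rupture): R_n/Ω = (1/2.0) × 0.6 × 65 × 0.75 × 26 = 380.2 kip.
Governing: weld metal.

R_n/Ω ≈ 310 kip (weld metal governs)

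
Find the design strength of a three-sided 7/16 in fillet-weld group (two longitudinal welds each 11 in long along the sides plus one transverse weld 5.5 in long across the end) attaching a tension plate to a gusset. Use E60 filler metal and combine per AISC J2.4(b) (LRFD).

φR_n ≈ 230 kip

E60XX → F_EXX = 60 ksi.
t_e = 0.707 × 0.4375 = 0.3093 in.
R_nwl = 0.6 × 60 × 0.3093 × 22 = 245 kip (longitudinal, 2 welds).
R_nwt = 0.6 × 60 × 0.3093 × 5.5 = 61.24 kip (transverse, base value).
(i) R_nwl + R_nwt = 306.2 kip; (ii) 0.85 R_nwl + 1.5 R_nwt = 300.1 kip.
R_n = max = 306.2 kip [governs: (i)]; φR_n = 229.7 kip.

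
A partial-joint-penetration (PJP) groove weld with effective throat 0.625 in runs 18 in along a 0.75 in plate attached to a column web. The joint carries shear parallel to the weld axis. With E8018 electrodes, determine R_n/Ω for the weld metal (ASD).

E80XX → F_EXX = 80 ksi.
Effective throat (given) t_e = 0.625 in.
A_we = 0.625 × 18 = 11.25 in².
F_nw = 0.6 F_EXX = 48 ksi.
R_n/Ω = (48 × 11.25) / 2.0 = 270 kip.

R_n/Ω ≈ 270 kip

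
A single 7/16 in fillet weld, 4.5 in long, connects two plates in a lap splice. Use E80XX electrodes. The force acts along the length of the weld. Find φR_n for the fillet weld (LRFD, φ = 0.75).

φR_n ≈ 50.1 kip

E80XX → F_EXX = 80 ksi.
Effective throat t_e = 0.707 × 0.4375 = 0.3093 in.
Total length L = 4.5 in; A_we = 0.3093 × 4.5 = 1.392 in².
F_nw = 0.6 F_EXX = 0.6 × 80 = 48 ksi.
φR_n = 0.75 × 48 × 1.392 = 50.11 kip.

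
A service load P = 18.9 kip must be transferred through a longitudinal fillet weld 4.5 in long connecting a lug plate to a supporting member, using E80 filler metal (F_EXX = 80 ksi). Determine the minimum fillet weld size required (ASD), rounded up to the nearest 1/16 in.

w = 1/4 in

Total weld length L = 4.5 in.
Required throat t_e = P × Ω / (0.6 F_EXX × L) = 18.9 × 2.0 / (0.6 × 80 × 4.5) = 0.175 in.
Required leg w = t_e / 0.707 = 0.2475 in → use 1/4 in.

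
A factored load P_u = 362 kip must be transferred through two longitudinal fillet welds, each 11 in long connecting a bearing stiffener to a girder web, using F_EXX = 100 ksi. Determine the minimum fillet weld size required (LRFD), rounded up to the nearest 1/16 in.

w = 9/16 in

Total weld length L = 22 in.
Required throat t_e = P_u / (φ × 0.6 F_EXX × L) = 362 / (0.75 × 0.6 × 100 × 22) = 0.3657 in.
Required leg w = t_e / 0.707 = 0.5172 in → use 9/16 in.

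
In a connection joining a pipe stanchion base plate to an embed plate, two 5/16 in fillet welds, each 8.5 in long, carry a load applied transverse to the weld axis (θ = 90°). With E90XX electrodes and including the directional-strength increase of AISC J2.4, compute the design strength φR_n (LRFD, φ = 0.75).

E90XX → F_EXX = 90 ksi.
t_e = 0.707 × 0.3125 = 0.2209 in; A_we = 0.2209 × 17 = 3.756 in².
Directional factor: 1.0 + 0.5 sin^1.5(90°) = 1.5.
F_nw = 0.6 × 90 × 1.5 = 81 ksi.
φR_n = 0.75 × 81 × 3.756 = 228.2 kips.

φR_n ≈ 228 kips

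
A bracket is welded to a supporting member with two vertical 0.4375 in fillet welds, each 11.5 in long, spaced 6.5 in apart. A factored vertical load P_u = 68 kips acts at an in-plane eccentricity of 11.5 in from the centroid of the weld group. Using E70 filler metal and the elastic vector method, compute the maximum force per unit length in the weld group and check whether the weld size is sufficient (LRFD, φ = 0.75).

E70XX → F_EXX = 70 ksi.
Total weld length L_w = 23 in. Treat welds as unit-width lines.
Polar moment about centroid: J = 2[d³/12 + d(b/2)²] = 2[11.5³/12 + 11.5×3.25²] = 496.4 in³.
Direct shear f_v = P/L_w = 68 / 23 = 2.957 kip/in (vertical).
Torsion M = P·e = 68 × 11.5 = 782 kip·in.
Critical point at (x, y) = (3.25, 5.75) from centroid. f_tx = M·y/J = 9.058 kip/in; f_ty = M·x/J = 5.12 kip/in.
Resultant f_max = √[f_tx² + (f_v + f_ty)²] = √[9.058² + (2.957 + 5.12)²] = 12.14 kip/in.
Capacity per unit length: φr_n = 0.75 × 0.6 × 70 × (0.707 × 0.4375) = 9.743 kip/in.
12.14 > 9.743 → NOT adequate.

f_max ≈ 12.1 kip/in; NOT adequate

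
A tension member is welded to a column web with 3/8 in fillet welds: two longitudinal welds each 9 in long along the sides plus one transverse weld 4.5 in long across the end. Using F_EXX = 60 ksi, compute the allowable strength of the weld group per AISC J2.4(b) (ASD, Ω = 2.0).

R_n/Ω ≈ 107 kip

t_e = 0.707 × 0.375 = 0.2651 in.
R_nwl = 0.6 × 60 × 0.2651 × 18 = 171.8 kip (longitudinal, 2 welds).
R_nwt = 0.6 × 60 × 0.2651 × 4.5 = 42.95 kip (transverse, base value).
(i) R_nwl + R_nwt = 214.8 kip; (ii) 0.85 R_nwl + 1.5 R_nwt = 210.5 kip.
R_n = max = 214.8 kip [governs: (i)]; R_n/Ω = 107.4 kip.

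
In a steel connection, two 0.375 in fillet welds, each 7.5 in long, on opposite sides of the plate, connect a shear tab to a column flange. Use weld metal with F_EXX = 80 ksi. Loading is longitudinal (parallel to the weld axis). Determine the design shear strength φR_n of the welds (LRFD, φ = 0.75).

φR_n ≈ 143 kips

Effective throat t_e = 0.707 × 0.375 = 0.2651 in.
Total length L = 15 in; A_we = 0.2651 × 15 = 3.977 in².
F_nw = 0.6 F_EXX = 0.6 × 80 = 48 ksi.
φR_n = 0.75 × 48 × 3.977 = 143.2 kips.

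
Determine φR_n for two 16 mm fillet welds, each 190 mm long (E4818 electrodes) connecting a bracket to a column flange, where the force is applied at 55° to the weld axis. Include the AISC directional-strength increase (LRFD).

E48XX → F_EXX = 480 MPa.
t_e = 0.707 × 16 = 11.31 mm; A_we = 11.31 × 380 = 4299 mm².
Directional factor: 1.0 + 0.5 sin^1.5(55°) = 1.371.
F_nw = 0.6 × 480 × 1.371 = 394.8 MPa.
φR_n = 0.75 × 394.8 × 4299 × 10⁻³ = 1273 kN.

φR_n ≈ 1270 kN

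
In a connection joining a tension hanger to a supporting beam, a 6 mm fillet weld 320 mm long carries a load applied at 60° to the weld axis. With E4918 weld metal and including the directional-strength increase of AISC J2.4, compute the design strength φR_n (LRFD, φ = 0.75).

φR_n ≈ 420 kN

E49XX → F_EXX = 490 MPa.
t_e = 0.707 × 6 = 4.242 mm; A_we = 4.242 × 320 = 1357 mm².
Directional factor: 1.0 + 0.5 sin^1.5(60°) = 1.403.
F_nw = 0.6 × 490 × 1.403 = 412.5 MPa.
φR_n = 0.75 × 412.5 × 1357 × 10⁻³ = 419.9 kN.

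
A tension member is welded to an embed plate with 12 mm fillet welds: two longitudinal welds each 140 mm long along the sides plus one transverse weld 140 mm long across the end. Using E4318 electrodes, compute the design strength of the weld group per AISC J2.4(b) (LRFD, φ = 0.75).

E43XX → F_EXX = 430 MPa.
t_e = 0.707 × 12 = 8.484 mm.
R_nwl = 0.6 × 430 × 8.484 × 280 × 10⁻³ = 612.9 kN (longitudinal, 2 welds).
R_nwt = 0.6 × 430 × 8.484 × 140 × 10⁻³ = 306.4 kN (transverse, base value).
(i) R_nwl + R_nwt = 919.3 kN; (ii) 0.85 R_nwl + 1.5 R_nwt = 980.6 kN.
R_n = max = 980.6 kN [governs: (ii)]; φR_n = 735.5 kN.

φR_n ≈ 735 kN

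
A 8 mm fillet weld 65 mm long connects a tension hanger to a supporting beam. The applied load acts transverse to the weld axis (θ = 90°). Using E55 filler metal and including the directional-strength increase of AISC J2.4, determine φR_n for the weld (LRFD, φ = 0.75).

E55XX → F_EXX = 550 MPa.
t_e = 0.707 × 8 = 5.656 mm; A_we = 5.656 × 65 = 367.6 mm².
Directional factor: 1.0 + 0.5 sin^1.5(90°) = 1.5.
F_nw = 0.6 × 550 × 1.5 = 495 MPa.
φR_n = 0.75 × 495 × 367.6 × 10⁻³ = 136.5 kN.

φR_n ≈ 136 kN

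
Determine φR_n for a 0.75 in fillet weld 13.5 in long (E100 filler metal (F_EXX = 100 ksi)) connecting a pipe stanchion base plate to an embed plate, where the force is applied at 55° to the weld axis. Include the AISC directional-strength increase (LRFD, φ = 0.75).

φR_n ≈ 442 kip

t_e = 0.707 × 0.75 = 0.5302 in; A_we = 0.5302 × 13.5 = 7.158 in².
Directional factor: 1.0 + 0.5 sin^1.5(55°) = 1.371.
F_nw = 0.6 × 100 × 1.371 = 82.24 ksi.
φR_n = 0.75 × 82.24 × 7.158 = 441.5 kip.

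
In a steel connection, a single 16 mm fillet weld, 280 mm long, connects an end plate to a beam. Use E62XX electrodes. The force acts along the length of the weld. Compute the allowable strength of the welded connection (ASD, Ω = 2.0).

E62XX → F_EXX = 620 MPa.
Effective throat t_e = 0.707 × 16 = 11.31 mm.
Total length L = 280 mm; A_we = 11.31 × 280 = 3167 mm².
F_nw = 0.6 F_EXX = 0.6 × 620 = 372 MPa.
R_n = 372 × 3167 × 10⁻³ = 1178 kN; R_n/Ω = 1178/2.0 = 589.1 kN.

R_n/Ω ≈ 589 kN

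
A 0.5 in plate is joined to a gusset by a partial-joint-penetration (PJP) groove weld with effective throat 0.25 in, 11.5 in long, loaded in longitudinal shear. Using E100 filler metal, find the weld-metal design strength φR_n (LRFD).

φR_n ≈ 129 kips

E100XX → F_EXX = 100 ksi.
Effective throat (given) t_e = 0.25 in.
A_we = 0.25 × 11.5 = 2.875 in².
F_nw = 0.6 F_EXX = 60 ksi.
φR_n = 0.75 × 60 × 2.875 = 129.4 kips.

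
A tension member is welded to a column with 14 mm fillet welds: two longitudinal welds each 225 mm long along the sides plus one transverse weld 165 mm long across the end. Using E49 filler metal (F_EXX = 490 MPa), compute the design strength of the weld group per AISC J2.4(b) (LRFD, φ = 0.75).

t_e = 0.707 × 14 = 9.898 mm.
R_nwl = 0.6 × 490 × 9.898 × 450 × 10⁻³ = 1310 kN (longitudinal, 2 welds).
R_nwt = 0.6 × 490 × 9.898 × 165 × 10⁻³ = 480.2 kN (transverse, base value).
(i) R_nwl + R_nwt = 1790 kN; (ii) 0.85 R_nwl + 1.5 R_nwt = 1833 kN.
R_n = max = 1833 kN [governs: (ii)]; φR_n = 1375 kN.

φR_n ≈ 1370 kN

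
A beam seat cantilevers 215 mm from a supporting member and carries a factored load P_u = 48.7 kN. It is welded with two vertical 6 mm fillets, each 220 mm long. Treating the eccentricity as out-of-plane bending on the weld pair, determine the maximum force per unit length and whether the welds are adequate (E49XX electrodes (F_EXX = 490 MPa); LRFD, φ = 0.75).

f_max ≈ 658 N/mm; adequate

L_w = 2 × 220 = 440 mm; section modulus (unit throat) S = 2 × L²/6 = 16130 mm².
Direct shear f_v = P/L_w = 48.7×10³/440 = 110.7 N/mm.
Moment M = P × e = 48.7×10³ × 215 = 10470000 N·mm; bending f_b = M/S = 649 N/mm.
f_max = √(f_v² + f_b²) = √(110.7² + 649²) = 658.4 N/mm.
φr_n = 0.75 × 0.6 × 490 × (0.707 × 6) = 935.4 N/mm → adequate.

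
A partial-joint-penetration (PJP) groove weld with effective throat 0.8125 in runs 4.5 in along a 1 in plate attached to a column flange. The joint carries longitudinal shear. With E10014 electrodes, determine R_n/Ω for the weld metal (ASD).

E100XX → F_EXX = 100 ksi.
Effective throat (given) t_e = 0.8125 in.
A_we = 0.8125 × 4.5 = 3.656 in².
F_nw = 0.6 F_EXX = 60 ksi.
R_n/Ω = (60 × 3.656) / 2.0 = 109.7 kips.

R_n/Ω ≈ 110 kips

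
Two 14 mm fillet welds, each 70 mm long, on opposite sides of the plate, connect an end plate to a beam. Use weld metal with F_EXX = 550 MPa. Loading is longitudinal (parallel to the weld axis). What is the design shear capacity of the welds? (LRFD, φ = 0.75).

φR_n ≈ 343 kN

Effective throat t_e = 0.707 × 14 = 9.898 mm.
Total length L = 140 mm; A_we = 9.898 × 140 = 1386 mm².
F_nw = 0.6 F_EXX = 0.6 × 550 = 330 MPa.
φR_n = 0.75 × 330 × 1386 × 10⁻³ = 343 kN.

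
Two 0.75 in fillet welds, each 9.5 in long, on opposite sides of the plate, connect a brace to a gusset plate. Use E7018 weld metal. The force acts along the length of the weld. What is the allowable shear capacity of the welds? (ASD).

R_n/Ω ≈ 212 kip

E70XX → F_EXX = 70 ksi.
Effective throat t_e = 0.707 × 0.75 = 0.5302 in.
Total length L = 19 in; A_we = 0.5302 × 19 = 10.07 in².
F_nw = 0.6 F_EXX = 0.6 × 70 = 42 ksi.
R_n = 42 × 10.07 = 423.1 kip; R_n/Ω = 423.1/2.0 = 211.6 kip.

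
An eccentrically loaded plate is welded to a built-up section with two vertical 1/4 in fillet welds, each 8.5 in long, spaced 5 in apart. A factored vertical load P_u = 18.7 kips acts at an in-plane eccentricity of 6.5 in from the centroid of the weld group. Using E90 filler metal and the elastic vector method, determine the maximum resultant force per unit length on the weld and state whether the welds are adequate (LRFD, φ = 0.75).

f_max ≈ 3.56 kip/in; adequate

E90XX → F_EXX = 90 ksi.
Total weld length L_w = 17 in. Treat welds as unit-width lines.
Polar moment about centroid: J = 2[d³/12 + d(b/2)²] = 2[8.5³/12 + 8.5×2.5²] = 208.6 in³.
Direct shear f_v = P/L_w = 18.7 / 17 = 1.1 kip/in (vertical).
Torsion M = P·e = 18.7 × 6.5 = 121.55 kip·in.
Critical point at (x, y) = (2.5, 4.25) from centroid. f_tx = M·y/J = 2.476 kip/in; f_ty = M·x/J = 1.457 kip/in.
Resultant f_max = √[f_tx² + (f_v + f_ty)²] = √[2.476² + (1.1 + 1.457)²] = 3.559 kip/in.
Capacity per unit length: φr_n = 0.75 × 0.6 × 90 × (0.707 × 0.25) = 7.158 kip/in.
3.559 ≤ 7.158 → adequate.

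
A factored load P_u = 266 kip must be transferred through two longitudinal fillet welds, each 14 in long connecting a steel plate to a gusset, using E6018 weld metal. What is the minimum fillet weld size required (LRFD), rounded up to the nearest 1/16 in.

E60XX → F_EXX = 60 ksi.
Total weld length L = 28 in.
Required throat t_e = P_u / (φ × 0.6 F_EXX × L) = 266 / (0.75 × 0.6 × 60 × 28) = 0.3519 in.
Required leg w = t_e / 0.707 = 0.4977 in → use 1/2 in.

w = 1/2 in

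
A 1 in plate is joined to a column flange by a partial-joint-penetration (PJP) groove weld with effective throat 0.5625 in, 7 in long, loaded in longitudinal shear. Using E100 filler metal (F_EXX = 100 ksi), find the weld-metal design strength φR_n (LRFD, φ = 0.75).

φR_n ≈ 177 kips

Effective throat (given) t_e = 0.5625 in.
A_we = 0.5625 × 7 = 3.938 in².
F_nw = 0.6 F_EXX = 60 ksi.
φR_n = 0.75 × 60 × 3.938 = 177.2 kips.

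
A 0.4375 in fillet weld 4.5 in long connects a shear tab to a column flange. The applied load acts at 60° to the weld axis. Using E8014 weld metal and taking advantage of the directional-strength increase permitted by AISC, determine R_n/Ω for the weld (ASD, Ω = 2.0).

R_n/Ω ≈ 46.9 kip

E80XX → F_EXX = 80 ksi.
t_e = 0.707 × 0.4375 = 0.3093 in; A_we = 0.3093 × 4.5 = 1.392 in².
Directional factor: 1.0 + 0.5 sin^1.5(60°) = 1.403.
F_nw = 0.6 × 80 × 1.403 = 67.34 ksi.
R_n/Ω = (67.34 × 1.392) / 2.0 = 46.87 kip.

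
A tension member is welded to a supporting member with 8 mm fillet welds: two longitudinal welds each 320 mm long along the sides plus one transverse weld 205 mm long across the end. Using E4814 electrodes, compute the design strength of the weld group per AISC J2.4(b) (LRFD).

φR_n ≈ 1040 kN

E48XX → F_EXX = 480 MPa.
t_e = 0.707 × 8 = 5.656 mm.
R_nwl = 0.6 × 480 × 5.656 × 640 × 10⁻³ = 1043 kN (longitudinal, 2 welds).
R_nwt = 0.6 × 480 × 5.656 × 205 × 10⁻³ = 333.9 kN (transverse, base value).
(i) R_nwl + R_nwt = 1376 kN; (ii) 0.85 R_nwl + 1.5 R_nwt = 1387 kN.
R_n = max = 1387 kN [governs: (ii)]; φR_n = 1040 kN.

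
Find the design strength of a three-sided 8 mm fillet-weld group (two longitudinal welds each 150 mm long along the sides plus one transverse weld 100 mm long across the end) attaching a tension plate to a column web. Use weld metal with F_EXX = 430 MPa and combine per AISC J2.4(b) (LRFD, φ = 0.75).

φR_n ≈ 443 kN

t_e = 0.707 × 8 = 5.656 mm.
R_nwl = 0.6 × 430 × 5.656 × 300 × 10⁻³ = 437.8 kN (longitudinal, 2 welds).
R_nwt = 0.6 × 430 × 5.656 × 100 × 10⁻³ = 145.9 kN (transverse, base value).
(i) R_nwl + R_nwt = 583.7 kN; (ii) 0.85 R_nwl + 1.5 R_nwt = 591 kN.
R_n = max = 591 kN [governs: (ii)]; φR_n = 443.2 kN.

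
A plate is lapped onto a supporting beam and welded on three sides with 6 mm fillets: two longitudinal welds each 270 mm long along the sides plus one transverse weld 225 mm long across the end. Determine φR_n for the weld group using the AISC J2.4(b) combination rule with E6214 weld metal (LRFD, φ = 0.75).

φR_n ≈ 943 kN

E62XX → F_EXX = 620 MPa.
t_e = 0.707 × 6 = 4.242 mm.
R_nwl = 0.6 × 620 × 4.242 × 540 × 10⁻³ = 852.1 kN (longitudinal, 2 welds).
R_nwt = 0.6 × 620 × 4.242 × 225 × 10⁻³ = 355.1 kN (transverse, base value).
(i) R_nwl + R_nwt = 1207 kN; (ii) 0.85 R_nwl + 1.5 R_nwt = 1257 kN.
R_n = max = 1257 kN [governs: (ii)]; φR_n = 942.7 kN.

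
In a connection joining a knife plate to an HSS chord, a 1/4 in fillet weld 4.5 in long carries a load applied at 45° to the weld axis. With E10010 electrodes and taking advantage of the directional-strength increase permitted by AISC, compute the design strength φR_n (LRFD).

φR_n ≈ 46.4 kip

E100XX → F_EXX = 100 ksi.
t_e = 0.707 × 0.25 = 0.1767 in; A_we = 0.1767 × 4.5 = 0.7954 in².
Directional factor: 1.0 + 0.5 sin^1.5(45°) = 1.297.
F_nw = 0.6 × 100 × 1.297 = 77.84 ksi.
φR_n = 0.75 × 77.84 × 0.7954 = 46.43 kip.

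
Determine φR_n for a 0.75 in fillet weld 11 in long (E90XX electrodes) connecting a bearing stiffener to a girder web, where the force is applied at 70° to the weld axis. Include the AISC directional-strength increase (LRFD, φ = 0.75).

E90XX → F_EXX = 90 ksi.
t_e = 0.707 × 0.75 = 0.5302 in; A_we = 0.5302 × 11 = 5.833 in².
Directional factor: 1.0 + 0.5 sin^1.5(70°) = 1.455.
F_nw = 0.6 × 90 × 1.455 = 78.59 ksi.
φR_n = 0.75 × 78.59 × 5.833 = 343.8 kips.

φR_n ≈ 344 kips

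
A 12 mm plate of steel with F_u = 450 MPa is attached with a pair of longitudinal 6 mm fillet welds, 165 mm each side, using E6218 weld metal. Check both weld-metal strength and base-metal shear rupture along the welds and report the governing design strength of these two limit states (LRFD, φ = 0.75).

φR_n ≈ 391 kN (weld metal governs)

E62XX → F_EXX = 620 MPa.
t_e = 0.707 × 6 = 4.242 mm; L = 330 mm.
Weld metal: φR_n = 0.75 × 0.6 × 620 × 4.242 × 330 × 10⁻³ = 390.6 kN.
Base metal (shear rupture): φR_n = 0.75 × 0.6 × 450 × 12 × 330 × 10⁻³ = 801.9 kN.
Governing: weld metal.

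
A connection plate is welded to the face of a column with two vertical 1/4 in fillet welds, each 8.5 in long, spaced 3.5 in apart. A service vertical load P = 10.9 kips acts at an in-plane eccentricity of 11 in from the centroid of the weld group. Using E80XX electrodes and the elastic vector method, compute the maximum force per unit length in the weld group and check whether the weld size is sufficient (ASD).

f_max ≈ 3.86 kip/in; adequate

E80XX → F_EXX = 80 ksi.
Total weld length L_w = 17 in. Treat welds as unit-width lines.
Polar moment about centroid: J = 2[d³/12 + d(b/2)²] = 2[8.5³/12 + 8.5×1.75²] = 154.4 in³.
Direct shear f_v = P/L_w = 10.9 / 17 = 0.6412 kip/in (vertical).
Torsion M = P·e = 10.9 × 11 = 119.9 kip·in.
Critical point at (x, y) = (1.75, 4.25) from centroid. f_tx = M·y/J = 3.3 kip/in; f_ty = M·x/J = 1.359 kip/in.
Resultant f_max = √[f_tx² + (f_v + f_ty)²] = √[3.3² + (0.6412 + 1.359)²] = 3.859 kip/in.
Capacity per unit length: r_n/Ω = (1/2.0) × 0.6 × 80 × (0.707 × 0.25) = 4.242 kip/in.
3.859 ≤ 4.242 → adequate.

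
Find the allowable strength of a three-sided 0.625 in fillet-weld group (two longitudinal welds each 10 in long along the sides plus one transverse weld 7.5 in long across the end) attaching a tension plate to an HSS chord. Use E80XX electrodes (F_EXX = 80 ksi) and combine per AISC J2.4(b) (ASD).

R_n/Ω ≈ 300 kips

t_e = 0.707 × 0.625 = 0.4419 in.
R_nwl = 0.6 × 80 × 0.4419 × 20 = 424.2 kips (longitudinal, 2 welds).
R_nwt = 0.6 × 80 × 0.4419 × 7.5 = 159.1 kips (transverse, base value).
(i) R_nwl + R_nwt = 583.3 kips; (ii) 0.85 R_nwl + 1.5 R_nwt = 599.2 kips.
R_n = max = 599.2 kips [governs: (ii)]; R_n/Ω = 299.6 kips.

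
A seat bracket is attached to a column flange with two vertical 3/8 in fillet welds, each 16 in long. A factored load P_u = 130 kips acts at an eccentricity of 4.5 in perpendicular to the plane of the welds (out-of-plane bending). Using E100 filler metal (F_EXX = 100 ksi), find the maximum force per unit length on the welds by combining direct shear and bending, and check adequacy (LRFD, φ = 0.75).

f_max ≈ 7.97 kip/in; adequate

L_w = 2 × 16 = 32 in; section modulus (unit throat) S = 2 × L²/6 = 85.33 in².
Direct shear f_v = P/L_w = 130/32 = 4.062 kip/in.
Moment M = P × e = 130 × 4.5 = 585 kip·in; bending f_b = M/S = 6.855 kip/in.
f_max = √(f_v² + f_b²) = √(4.062² + 6.855²) = 7.969 kip/in.
φr_n = 0.75 × 0.6 × 100 × (0.707 × 0.375) = 11.93 kip/in → adequate.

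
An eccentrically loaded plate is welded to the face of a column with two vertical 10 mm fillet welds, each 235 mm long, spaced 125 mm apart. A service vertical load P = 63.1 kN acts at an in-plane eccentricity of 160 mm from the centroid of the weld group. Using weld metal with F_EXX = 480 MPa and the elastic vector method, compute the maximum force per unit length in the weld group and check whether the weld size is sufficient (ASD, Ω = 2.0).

Total weld length L_w = 470 mm. Treat welds as unit-width lines.
Polar moment about centroid: J = 2[d³/12 + d(b/2)²] = 2[235³/12 + 235×62.5²] = 3999000 mm³.
Direct shear f_v = P/L_w = 63.1×10³ / 470 = 134.3 N/mm (vertical).
Torsion M = P·e = 63.1×10³ × 160 = 10096000 N·mm.
Critical point at (x, y) = (62.5, 117.5) from centroid. f_tx = M·y/J = 296.7 N/mm; f_ty = M·x/J = 157.8 N/mm.
Resultant f_max = √[f_tx² + (f_v + f_ty)²] = √[296.7² + (134.3 + 157.8)²] = 416.3 N/mm.
Capacity per unit length: r_n/Ω = (1/2.0) × 0.6 × 480 × (0.707 × 10) = 1018 N/mm.
416.3 ≤ 1018 → adequate.

f_max ≈ 416 N/mm; adequate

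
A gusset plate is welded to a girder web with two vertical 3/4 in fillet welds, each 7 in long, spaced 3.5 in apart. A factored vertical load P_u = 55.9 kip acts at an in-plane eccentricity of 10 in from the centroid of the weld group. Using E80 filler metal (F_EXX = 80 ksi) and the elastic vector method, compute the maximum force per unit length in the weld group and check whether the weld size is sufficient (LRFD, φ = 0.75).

f_max ≈ 23.9 kip/in; NOT adequate

Total weld length L_w = 14 in. Treat welds as unit-width lines.
Polar moment about centroid: J = 2[d³/12 + d(b/2)²] = 2[7³/12 + 7×1.75²] = 100 in³.
Direct shear f_v = P/L_w = 55.9 / 14 = 3.993 kip/in (vertical).
Torsion M = P·e = 55.9 × 10 = 559 kip·in.
Critical point at (x, y) = (1.75, 3.5) from centroid. f_tx = M·y/J = 19.56 kip/in; f_ty = M·x/J = 9.778 kip/in.
Resultant f_max = √[f_tx² + (f_v + f_ty)²] = √[19.56² + (3.993 + 9.778)²] = 23.92 kip/in.
Capacity per unit length: φr_n = 0.75 × 0.6 × 80 × (0.707 × 0.75) = 19.09 kip/in.
23.92 > 19.09 → NOT adequate.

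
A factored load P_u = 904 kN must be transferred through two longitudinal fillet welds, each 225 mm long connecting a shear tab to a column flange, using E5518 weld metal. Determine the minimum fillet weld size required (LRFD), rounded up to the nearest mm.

E55XX → F_EXX = 550 MPa.
Total weld length L = 450 mm.
Required throat t_e = P_u / (φ × 0.6 F_EXX × L) = 904 / (0.75 × 0.6 × 550 × 450 × 10⁻³) = 8.117 mm.
Required leg w = t_e / 0.707 = 11.48 mm → use 12 mm.

w = 12 mm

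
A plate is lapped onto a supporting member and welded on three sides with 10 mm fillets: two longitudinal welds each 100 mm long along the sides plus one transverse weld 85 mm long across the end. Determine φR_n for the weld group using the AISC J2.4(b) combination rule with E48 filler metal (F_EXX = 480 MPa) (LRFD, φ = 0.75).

t_e = 0.707 × 10 = 7.07 mm.
R_nwl = 0.6 × 480 × 7.07 × 200 × 10⁻³ = 407.2 kN (longitudinal, 2 welds).
R_nwt = 0.6 × 480 × 7.07 × 85 × 10⁻³ = 173.1 kN (transverse, base value).
(i) R_nwl + R_nwt = 580.3 kN; (ii) 0.85 R_nwl + 1.5 R_nwt = 605.8 kN.
R_n = max = 605.8 kN [governs: (ii)]; φR_n = 454.3 kN.

φR_n ≈ 454 kN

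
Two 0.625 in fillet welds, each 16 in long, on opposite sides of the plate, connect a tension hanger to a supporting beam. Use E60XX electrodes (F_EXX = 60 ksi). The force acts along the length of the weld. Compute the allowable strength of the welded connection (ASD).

Effective throat t_e = 0.707 × 0.625 = 0.4419 in.
Total length L = 32 in; A_we = 0.4419 × 32 = 14.14 in².
F_nw = 0.6 F_EXX = 0.6 × 60 = 36 ksi.
R_n = 36 × 14.14 = 509 kip; R_n/Ω = 509/2.0 = 254.5 kip.

R_n/Ω ≈ 255 kip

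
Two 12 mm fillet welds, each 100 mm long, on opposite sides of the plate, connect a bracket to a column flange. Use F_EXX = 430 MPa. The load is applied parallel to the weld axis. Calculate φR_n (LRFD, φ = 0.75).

Effective throat t_e = 0.707 × 12 = 8.484 mm.
Total length L = 200 mm; A_we = 8.484 × 200 = 1697 mm².
F_nw = 0.6 F_EXX = 0.6 × 430 = 258 MPa.
φR_n = 0.75 × 258 × 1697 × 10⁻³ = 328.3 kN.

φR_n ≈ 328 kN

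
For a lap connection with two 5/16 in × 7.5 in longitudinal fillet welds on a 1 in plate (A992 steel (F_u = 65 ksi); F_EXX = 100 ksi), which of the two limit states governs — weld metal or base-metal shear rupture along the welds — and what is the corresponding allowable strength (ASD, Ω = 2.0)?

R_n/Ω ≈ 99.4 kips (weld metal governs)

t_e = 0.707 × 0.3125 = 0.2209 in; L = 15 in.
Weld metal: R_n/Ω = (1/2.0) × 0.6 × 100 × 0.2209 × 15 = 99.42 kips.
Base metal (shear rupture): R_n/Ω = (1/2.0) × 0.6 × 65 × 1 × 15 = 292.5 kips.
Governing: weld metal.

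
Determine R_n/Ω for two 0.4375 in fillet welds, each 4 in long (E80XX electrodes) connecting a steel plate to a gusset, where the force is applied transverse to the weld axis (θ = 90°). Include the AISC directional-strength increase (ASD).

E80XX → F_EXX = 80 ksi.
t_e = 0.707 × 0.4375 = 0.3093 in; A_we = 0.3093 × 8 = 2.474 in².
Directional factor: 1.0 + 0.5 sin^1.5(90°) = 1.5.
F_nw = 0.6 × 80 × 1.5 = 72 ksi.
R_n/Ω = (72 × 2.474) / 2.0 = 89.08 kip.

R_n/Ω ≈ 89.1 kip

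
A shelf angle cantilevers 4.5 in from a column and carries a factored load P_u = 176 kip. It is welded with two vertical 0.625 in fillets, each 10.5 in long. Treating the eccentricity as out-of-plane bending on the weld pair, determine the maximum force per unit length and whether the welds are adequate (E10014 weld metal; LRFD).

f_max ≈ 23.1 kip/in; NOT adequate

E100XX → F_EXX = 100 ksi.
L_w = 2 × 10.5 = 21 in; section modulus (unit throat) S = 2 × L²/6 = 36.75 in².
Direct shear f_v = P/L_w = 176/21 = 8.381 kip/in.
Moment M = P × e = 176 × 4.5 = 792 kip·in; bending f_b = M/S = 21.55 kip/in.
f_max = √(f_v² + f_b²) = √(8.381² + 21.55²) = 23.12 kip/in.
φr_n = 0.75 × 0.6 × 100 × (0.707 × 0.625) = 19.88 kip/in → NOT adequate.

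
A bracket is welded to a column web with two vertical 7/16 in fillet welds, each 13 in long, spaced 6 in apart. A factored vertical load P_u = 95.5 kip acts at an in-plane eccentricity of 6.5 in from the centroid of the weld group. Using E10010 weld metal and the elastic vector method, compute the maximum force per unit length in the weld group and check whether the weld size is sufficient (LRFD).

f_max ≈ 9.55 kip/in; adequate

E100XX → F_EXX = 100 ksi.
Total weld length L_w = 26 in. Treat welds as unit-width lines.
Polar moment about centroid: J = 2[d³/12 + d(b/2)²] = 2[13³/12 + 13×3²] = 600.2 in³.
Direct shear f_v = P/L_w = 95.5 / 26 = 3.673 kip/in (vertical).
Torsion M = P·e = 95.5 × 6.5 = 620.75 kip·in.
Critical point at (x, y) = (3, 6.5) from centroid. f_tx = M·y/J = 6.723 kip/in; f_ty = M·x/J = 3.103 kip/in.
Resultant f_max = √[f_tx² + (f_v + f_ty)²] = √[6.723² + (3.673 + 3.103)²] = 9.545 kip/in.
Capacity per unit length: φr_n = 0.75 × 0.6 × 100 × (0.707 × 0.4375) = 13.92 kip/in.
9.545 ≤ 13.92 → adequate.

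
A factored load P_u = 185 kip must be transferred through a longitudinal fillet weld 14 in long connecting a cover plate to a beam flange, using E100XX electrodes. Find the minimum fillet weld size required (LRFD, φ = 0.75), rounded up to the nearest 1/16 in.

E100XX → F_EXX = 100 ksi.
Total weld length L = 14 in.
Required throat t_e = P_u / (φ × 0.6 F_EXX × L) = 185 / (0.75 × 0.6 × 100 × 14) = 0.2937 in.
Required leg w = t_e / 0.707 = 0.4153 in → use 7/16 in.

w = 7/16 in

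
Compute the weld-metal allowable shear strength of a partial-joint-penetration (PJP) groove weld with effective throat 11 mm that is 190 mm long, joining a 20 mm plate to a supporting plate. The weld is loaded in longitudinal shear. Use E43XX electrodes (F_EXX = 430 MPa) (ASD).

R_n/Ω ≈ 270 kN

Effective throat (given) t_e = 11 mm.
A_we = 11 × 190 = 2090 mm².
F_nw = 0.6 F_EXX = 258 MPa.
R_n/Ω = (258 × 2090) / 2.0 × 10⁻³ = 269.6 kN.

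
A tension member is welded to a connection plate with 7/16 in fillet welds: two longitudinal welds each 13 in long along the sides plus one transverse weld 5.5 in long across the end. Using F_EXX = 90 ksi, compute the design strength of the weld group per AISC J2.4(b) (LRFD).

φR_n ≈ 395 kips

t_e = 0.707 × 0.4375 = 0.3093 in.
R_nwl = 0.6 × 90 × 0.3093 × 26 = 434.3 kips (longitudinal, 2 welds).
R_nwt = 0.6 × 90 × 0.3093 × 5.5 = 91.87 kips (transverse, base value).
(i) R_nwl + R_nwt = 526.1 kips; (ii) 0.85 R_nwl + 1.5 R_nwt = 506.9 kips.
R_n = max = 526.1 kips [governs: (i)]; φR_n = 394.6 kips.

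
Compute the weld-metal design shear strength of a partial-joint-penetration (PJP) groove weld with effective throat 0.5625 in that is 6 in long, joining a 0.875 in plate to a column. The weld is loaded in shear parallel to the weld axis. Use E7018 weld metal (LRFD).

φR_n ≈ 106 kips

E70XX → F_EXX = 70 ksi.
Effective throat (given) t_e = 0.5625 in.
A_we = 0.5625 × 6 = 3.375 in².
F_nw = 0.6 F_EXX = 42 ksi.
φR_n = 0.75 × 42 × 3.375 = 106.3 kips.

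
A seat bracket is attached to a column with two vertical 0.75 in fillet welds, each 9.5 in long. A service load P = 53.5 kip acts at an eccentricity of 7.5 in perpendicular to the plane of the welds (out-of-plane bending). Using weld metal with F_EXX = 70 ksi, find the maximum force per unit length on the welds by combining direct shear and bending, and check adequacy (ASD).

f_max ≈ 13.6 kip/in; NOT adequate

L_w = 2 × 9.5 = 19 in; section modulus (unit throat) S = 2 × L²/6 = 30.08 in².
Direct shear f_v = P/L_w = 53.5/19 = 2.816 kip/in.
Moment M = P × e = 53.5 × 7.5 = 401.25 kip·in; bending f_b = M/S = 13.34 kip/in.
f_max = √(f_v² + f_b²) = √(2.816² + 13.34²) = 13.63 kip/in.
r_n/Ω = (1/2.0) × 0.6 × 70 × (0.707 × 0.75) = 11.14 kip/in → NOT adequate.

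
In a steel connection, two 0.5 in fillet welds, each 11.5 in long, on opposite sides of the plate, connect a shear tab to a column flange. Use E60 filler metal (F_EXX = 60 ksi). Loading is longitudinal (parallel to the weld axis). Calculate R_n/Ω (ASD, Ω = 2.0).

Effective throat t_e = 0.707 × 0.5 = 0.3535 in.
Total length L = 23 in; A_we = 0.3535 × 23 = 8.13 in².
F_nw = 0.6 F_EXX = 0.6 × 60 = 36 ksi.
R_n = 36 × 8.13 = 292.7 kip; R_n/Ω = 292.7/2.0 = 146.3 kip.

R_n/Ω ≈ 146 kip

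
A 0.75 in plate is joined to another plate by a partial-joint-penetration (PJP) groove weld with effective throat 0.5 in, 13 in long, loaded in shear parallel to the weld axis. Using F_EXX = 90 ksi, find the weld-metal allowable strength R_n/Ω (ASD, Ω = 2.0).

R_n/Ω ≈ 176 kip

Effective throat (given) t_e = 0.5 in.
A_we = 0.5 × 13 = 6.5 in².
F_nw = 0.6 F_EXX = 54 ksi.
R_n/Ω = (54 × 6.5) / 2.0 = 175.5 kip.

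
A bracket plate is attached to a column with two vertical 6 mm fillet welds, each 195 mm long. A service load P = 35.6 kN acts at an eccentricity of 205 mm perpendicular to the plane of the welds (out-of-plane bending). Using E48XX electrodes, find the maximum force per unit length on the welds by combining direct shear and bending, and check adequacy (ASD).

f_max ≈ 583 N/mm; adequate

E48XX → F_EXX = 480 MPa.
L_w = 2 × 195 = 390 mm; section modulus (unit throat) S = 2 × L²/6 = 12680 mm².
Direct shear f_v = P/L_w = 35.6×10³/390 = 91.28 N/mm.
Moment M = P × e = 35.6×10³ × 205 = 7298000 N·mm; bending f_b = M/S = 575.8 N/mm.
f_max = √(f_v² + f_b²) = √(91.28² + 575.8²) = 583 N/mm.
r_n/Ω = (1/2.0) × 0.6 × 480 × (0.707 × 6) = 610.8 N/mm → adequate.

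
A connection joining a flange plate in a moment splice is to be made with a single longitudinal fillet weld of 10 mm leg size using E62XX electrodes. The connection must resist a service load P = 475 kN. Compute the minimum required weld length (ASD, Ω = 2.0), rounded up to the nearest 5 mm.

E62XX → F_EXX = 620 MPa.
Throat t_e = 0.707 × 10 = 7.07 mm.
r_n/Ω = (0.6 × 620 × 7.07) / 2.0 = 1315 N/mm = 1.315 kN/mm.
L_req = P / (r_n/Ω) = 475 / 1.315 = 361.2 mm total.
Round up → use L = 365 mm.

L = 365 mm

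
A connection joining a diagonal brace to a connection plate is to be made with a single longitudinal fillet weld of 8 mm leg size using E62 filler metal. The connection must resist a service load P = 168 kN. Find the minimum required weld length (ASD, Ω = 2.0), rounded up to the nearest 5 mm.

E62XX → F_EXX = 620 MPa.
Throat t_e = 0.707 × 8 = 5.656 mm.
r_n/Ω = (0.6 × 620 × 5.656) / 2.0 = 1052 N/mm = 1.052 kN/mm.
L_req = P / (r_n/Ω) = 168 / 1.052 = 159.7 mm total.
Round up → use L = 160 mm.

L = 160 mm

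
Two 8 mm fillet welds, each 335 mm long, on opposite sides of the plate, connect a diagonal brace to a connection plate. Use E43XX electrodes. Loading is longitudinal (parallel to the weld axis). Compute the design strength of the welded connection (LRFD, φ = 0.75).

φR_n ≈ 733 kN

E43XX → F_EXX = 430 MPa.
Effective throat t_e = 0.707 × 8 = 5.656 mm.
Total length L = 670 mm; A_we = 5.656 × 670 = 3790 mm².
F_nw = 0.6 F_EXX = 0.6 × 430 = 258 MPa.
φR_n = 0.75 × 258 × 3790 × 10⁻³ = 733.3 kN.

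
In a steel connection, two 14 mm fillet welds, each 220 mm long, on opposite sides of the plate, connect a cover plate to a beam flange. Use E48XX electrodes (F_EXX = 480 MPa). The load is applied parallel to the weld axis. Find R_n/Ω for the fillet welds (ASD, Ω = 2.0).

R_n/Ω ≈ 627 kN

Effective throat t_e = 0.707 × 14 = 9.898 mm.
Total length L = 440 mm; A_we = 9.898 × 440 = 4355 mm².
F_nw = 0.6 F_EXX = 0.6 × 480 = 288 MPa.
R_n = 288 × 4355 × 10⁻³ = 1254 kN; R_n/Ω = 1254/2.0 = 627.1 kN.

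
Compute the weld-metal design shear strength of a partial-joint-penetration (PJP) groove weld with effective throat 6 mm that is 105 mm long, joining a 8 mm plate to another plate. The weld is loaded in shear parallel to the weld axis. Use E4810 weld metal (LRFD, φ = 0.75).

φR_n ≈ 136 kN

E48XX → F_EXX = 480 MPa.
Effective throat (given) t_e = 6 mm.
A_we = 6 × 105 = 630 mm².
F_nw = 0.6 F_EXX = 288 MPa.
φR_n = 0.75 × 288 × 630 × 10⁻³ = 136.1 kN.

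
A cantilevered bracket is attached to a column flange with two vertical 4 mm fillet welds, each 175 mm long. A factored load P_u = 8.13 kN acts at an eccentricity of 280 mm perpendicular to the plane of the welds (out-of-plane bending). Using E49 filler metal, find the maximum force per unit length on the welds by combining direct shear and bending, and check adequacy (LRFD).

E49XX → F_EXX = 490 MPa.
L_w = 2 × 175 = 350 mm; section modulus (unit throat) S = 2 × L²/6 = 10210 mm².
Direct shear f_v = P/L_w = 8.13×10³/350 = 23.23 N/mm.
Moment M = P × e = 8.13×10³ × 280 = 2276400 N·mm; bending f_b = M/S = 223 N/mm.
f_max = √(f_v² + f_b²) = √(23.23² + 223²) = 224.2 N/mm.
φr_n = 0.75 × 0.6 × 490 × (0.707 × 4) = 623.6 N/mm → adequate.

f_max ≈ 224 N/mm; adequate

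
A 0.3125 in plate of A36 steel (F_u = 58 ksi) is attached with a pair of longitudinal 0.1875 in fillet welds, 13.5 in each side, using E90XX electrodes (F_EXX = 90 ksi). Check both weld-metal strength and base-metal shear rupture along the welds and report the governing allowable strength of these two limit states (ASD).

t_e = 0.707 × 0.1875 = 0.1326 in; L = 27 in.
Weld metal: R_n/Ω = (1/2.0) × 0.6 × 90 × 0.1326 × 27 = 96.64 kip.
Base metal (shear rupture): R_n/Ω = (1/2.0) × 0.6 × 58 × 0.3125 × 27 = 146.8 kip.
Governing: weld metal.

R_n/Ω ≈ 96.6 kip (weld metal governs)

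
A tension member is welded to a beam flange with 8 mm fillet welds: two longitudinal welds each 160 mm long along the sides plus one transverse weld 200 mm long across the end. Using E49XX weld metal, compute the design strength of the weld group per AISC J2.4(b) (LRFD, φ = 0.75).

φR_n ≈ 713 kN

E49XX → F_EXX = 490 MPa.
t_e = 0.707 × 8 = 5.656 mm.
R_nwl = 0.6 × 490 × 5.656 × 320 × 10⁻³ = 532.1 kN (longitudinal, 2 welds).
R_nwt = 0.6 × 490 × 5.656 × 200 × 10⁻³ = 332.6 kN (transverse, base value).
(i) R_nwl + R_nwt = 864.7 kN; (ii) 0.85 R_nwl + 1.5 R_nwt = 951.2 kN.
R_n = max = 951.2 kN [governs: (ii)]; φR_n = 713.4 kN.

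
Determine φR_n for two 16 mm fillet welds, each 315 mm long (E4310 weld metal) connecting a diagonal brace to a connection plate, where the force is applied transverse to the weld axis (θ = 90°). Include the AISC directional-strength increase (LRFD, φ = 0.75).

φR_n ≈ 2070 kN

E43XX → F_EXX = 430 MPa.
t_e = 0.707 × 16 = 11.31 mm; A_we = 11.31 × 630 = 7127 mm².
Directional factor: 1.0 + 0.5 sin^1.5(90°) = 1.5.
F_nw = 0.6 × 430 × 1.5 = 387 MPa.
φR_n = 0.75 × 387 × 7127 × 10⁻³ = 2068 kN.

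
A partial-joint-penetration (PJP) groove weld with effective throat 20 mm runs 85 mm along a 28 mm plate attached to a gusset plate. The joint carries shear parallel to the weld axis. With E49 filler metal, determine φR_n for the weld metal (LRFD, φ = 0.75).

φR_n ≈ 375 kN

E49XX → F_EXX = 490 MPa.
Effective throat (given) t_e = 20 mm.
A_we = 20 × 85 = 1700 mm².
F_nw = 0.6 F_EXX = 294 MPa.
φR_n = 0.75 × 294 × 1700 × 10⁻³ = 374.9 kN.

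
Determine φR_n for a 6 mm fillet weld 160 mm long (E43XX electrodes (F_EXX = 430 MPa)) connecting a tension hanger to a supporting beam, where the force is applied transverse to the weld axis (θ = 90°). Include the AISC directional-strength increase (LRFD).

t_e = 0.707 × 6 = 4.242 mm; A_we = 4.242 × 160 = 678.7 mm².
Directional factor: 1.0 + 0.5 sin^1.5(90°) = 1.5.
F_nw = 0.6 × 430 × 1.5 = 387 MPa.
φR_n = 0.75 × 387 × 678.7 × 10⁻³ = 197 kN.

φR_n ≈ 197 kN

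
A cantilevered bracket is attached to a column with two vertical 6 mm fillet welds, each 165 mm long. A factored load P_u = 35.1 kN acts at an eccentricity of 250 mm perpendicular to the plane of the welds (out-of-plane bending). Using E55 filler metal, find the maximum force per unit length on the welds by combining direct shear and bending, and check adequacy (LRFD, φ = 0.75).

E55XX → F_EXX = 550 MPa.
L_w = 2 × 165 = 330 mm; section modulus (unit throat) S = 2 × L²/6 = 9075 mm².
Direct shear f_v = P/L_w = 35.1×10³/330 = 106.4 N/mm.
Moment M = P × e = 35.1×10³ × 250 = 8775000 N·mm; bending f_b = M/S = 966.9 N/mm.
f_max = √(f_v² + f_b²) = √(106.4² + 966.9²) = 972.8 N/mm.
φr_n = 0.75 × 0.6 × 550 × (0.707 × 6) = 1050 N/mm → adequate.

f_max ≈ 973 N/mm; adequate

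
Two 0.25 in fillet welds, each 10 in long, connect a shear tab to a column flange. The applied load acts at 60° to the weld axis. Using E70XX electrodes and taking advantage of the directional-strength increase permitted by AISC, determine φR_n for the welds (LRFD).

E70XX → F_EXX = 70 ksi.
t_e = 0.707 × 0.25 = 0.1767 in; A_we = 0.1767 × 20 = 3.535 in².
Directional factor: 1.0 + 0.5 sin^1.5(60°) = 1.403.
F_nw = 0.6 × 70 × 1.403 = 58.92 ksi.
φR_n = 0.75 × 58.92 × 3.535 = 156.2 kips.

φR_n ≈ 156 kips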